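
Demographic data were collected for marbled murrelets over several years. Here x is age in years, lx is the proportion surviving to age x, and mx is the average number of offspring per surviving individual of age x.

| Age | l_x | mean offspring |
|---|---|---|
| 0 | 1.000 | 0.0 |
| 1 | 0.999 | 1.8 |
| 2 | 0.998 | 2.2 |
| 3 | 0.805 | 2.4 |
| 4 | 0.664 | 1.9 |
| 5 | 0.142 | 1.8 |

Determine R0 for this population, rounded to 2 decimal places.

lx·mx by age: 0, 1.7982, 2.1956, 1.932, 1.2616, 0.2556
R0 = Σ lx·mx = 7.443 → 7.44

7.44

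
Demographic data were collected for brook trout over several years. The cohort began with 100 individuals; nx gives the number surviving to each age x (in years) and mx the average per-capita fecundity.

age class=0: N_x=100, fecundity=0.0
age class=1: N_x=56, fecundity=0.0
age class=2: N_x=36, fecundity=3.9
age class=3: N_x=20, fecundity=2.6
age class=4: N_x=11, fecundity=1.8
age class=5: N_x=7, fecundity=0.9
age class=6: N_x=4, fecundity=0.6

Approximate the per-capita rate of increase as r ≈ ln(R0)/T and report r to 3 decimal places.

0.312

lx = nx/n0 = nx/100: 1, 0.56, 0.36, 0.2, 0.11, 0.07, 0.04
R0 = Σ lx·mx = 0 + 0 + 1.404 + 0.52 + 0.198 + 0.063 + 0.024 = 2.209
Σ x·lx·mx = 5.619; T = 5.619/2.209 = 2.54368…
r ≈ ln(R0)/T = ln(2.209)/2.54368… = 0.31157… → 0.312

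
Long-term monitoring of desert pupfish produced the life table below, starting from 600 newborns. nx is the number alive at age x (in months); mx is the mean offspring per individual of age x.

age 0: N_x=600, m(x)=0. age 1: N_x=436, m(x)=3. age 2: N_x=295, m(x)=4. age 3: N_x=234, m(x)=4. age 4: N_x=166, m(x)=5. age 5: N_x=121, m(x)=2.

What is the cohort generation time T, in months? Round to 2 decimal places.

2.45

lx = nx/n0 = nx/600: 1, 0.72667…, 0.49167…, 0.39, 0.27667…, 0.20167…
lx·mx: 0, 2.18…, 1.966667…, 1.56, 1.383333…, 0.403333… → R0 = 7.493333…
x·lx·mx: 0, 2.18…, 3.933333…, 4.68, 5.533333…, 2.016667… → Σ = 18.343333…
T = 18.343333… / 7.493333… = 2.447954… → 2.45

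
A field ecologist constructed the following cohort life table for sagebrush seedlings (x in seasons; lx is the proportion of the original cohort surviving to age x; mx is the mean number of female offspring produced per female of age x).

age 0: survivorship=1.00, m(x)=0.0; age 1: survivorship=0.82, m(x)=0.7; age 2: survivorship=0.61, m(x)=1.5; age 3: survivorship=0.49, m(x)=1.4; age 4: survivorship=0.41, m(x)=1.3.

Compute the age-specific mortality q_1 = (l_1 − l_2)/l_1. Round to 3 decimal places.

q_1 = (l_1 − l_2) / l_1 = (0.82 − 0.61) / 0.82
     = 0.21 / 0.82 = 0.256098… → 0.256

0.256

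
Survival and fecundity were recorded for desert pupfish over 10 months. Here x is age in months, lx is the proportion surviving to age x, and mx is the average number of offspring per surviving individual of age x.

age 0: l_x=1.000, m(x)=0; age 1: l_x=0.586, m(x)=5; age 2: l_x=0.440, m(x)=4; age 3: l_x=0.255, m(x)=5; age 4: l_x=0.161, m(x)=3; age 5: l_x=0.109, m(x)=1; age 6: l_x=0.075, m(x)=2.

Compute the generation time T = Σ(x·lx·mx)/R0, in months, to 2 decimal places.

2.04

lx·mx: 0, 2.93, 1.76, 1.275, 0.483, 0.109, 0.15 → R0 = 6.707
x·lx·mx: 0, 2.93, 3.52, 3.825, 1.932, 0.545, 0.9 → Σ = 13.652
T = 13.652 / 6.707 = 2.035485… → 2.04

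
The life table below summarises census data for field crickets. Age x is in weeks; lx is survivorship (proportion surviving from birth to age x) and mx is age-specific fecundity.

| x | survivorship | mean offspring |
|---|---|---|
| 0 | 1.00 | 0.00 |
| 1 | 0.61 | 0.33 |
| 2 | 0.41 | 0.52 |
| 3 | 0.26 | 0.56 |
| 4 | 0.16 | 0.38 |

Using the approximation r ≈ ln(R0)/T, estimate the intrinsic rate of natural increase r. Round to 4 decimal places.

R0 = Σ lx·mx = 0 + 0.2013 + 0.2132 + 0.1456 + 0.0608 = 0.6209
Σ x·lx·mx = 1.3077; T = 1.3077/0.6209 = 2.10614…
r ≈ ln(R0)/T = ln(0.6209)/2.10614… = -0.226284… → -0.2263

-0.2263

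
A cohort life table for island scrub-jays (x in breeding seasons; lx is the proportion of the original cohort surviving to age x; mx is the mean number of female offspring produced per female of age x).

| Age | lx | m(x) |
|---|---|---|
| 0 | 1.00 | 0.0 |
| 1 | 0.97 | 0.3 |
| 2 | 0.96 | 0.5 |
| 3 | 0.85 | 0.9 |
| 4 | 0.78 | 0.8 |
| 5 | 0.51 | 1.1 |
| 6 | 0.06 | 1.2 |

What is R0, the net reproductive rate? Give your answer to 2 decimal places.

2.79

lx·mx by age: 0, 0.291, 0.48, 0.765, 0.624, 0.561, 0.072
R0 = Σ lx·mx = 2.793 → 2.79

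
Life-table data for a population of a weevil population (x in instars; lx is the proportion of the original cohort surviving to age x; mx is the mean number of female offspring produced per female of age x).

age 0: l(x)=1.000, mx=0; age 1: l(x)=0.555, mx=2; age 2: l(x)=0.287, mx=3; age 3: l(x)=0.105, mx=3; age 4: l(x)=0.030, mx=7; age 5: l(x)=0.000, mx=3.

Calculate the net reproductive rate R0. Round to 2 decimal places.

2.50

lx·mx by age: 0, 1.11, 0.861, 0.315, 0.21, 0
R0 = Σ lx·mx = 2.496 → 2.50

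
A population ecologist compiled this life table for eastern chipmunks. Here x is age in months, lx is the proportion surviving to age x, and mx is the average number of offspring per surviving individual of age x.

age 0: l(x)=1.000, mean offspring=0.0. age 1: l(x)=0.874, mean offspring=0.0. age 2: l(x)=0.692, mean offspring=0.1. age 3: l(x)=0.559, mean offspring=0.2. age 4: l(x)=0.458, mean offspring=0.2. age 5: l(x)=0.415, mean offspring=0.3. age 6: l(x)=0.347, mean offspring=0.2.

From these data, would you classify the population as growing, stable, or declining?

R0 = Σ lx·mx = 0 + 0 + 0.0692 + 0.1118 + 0.0916 + 0.1245 + 0.0694 = 0.4665
R0 < 1, so the population is declining.

declining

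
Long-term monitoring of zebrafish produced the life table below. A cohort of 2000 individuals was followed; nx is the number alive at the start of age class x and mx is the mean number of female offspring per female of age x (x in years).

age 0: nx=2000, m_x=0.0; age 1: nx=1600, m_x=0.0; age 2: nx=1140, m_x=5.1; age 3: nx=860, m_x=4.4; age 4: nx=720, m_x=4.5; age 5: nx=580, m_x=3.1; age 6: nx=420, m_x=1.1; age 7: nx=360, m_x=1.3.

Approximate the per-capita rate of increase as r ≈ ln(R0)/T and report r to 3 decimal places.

lx = nx/n0 = nx/2000: 1, 0.8, 0.57, 0.43, 0.36, 0.29, 0.21, 0.18
R0 = Σ lx·mx = 0 + 0 + 2.907 + 1.892 + 1.62 + 0.899 + 0.231 + 0.234 = 7.783
Σ x·lx·mx = 25.489; T = 25.489/7.783 = 3.27496…
r ≈ ln(R0)/T = ln(7.783)/3.27496… = 0.62656… → 0.627

0.627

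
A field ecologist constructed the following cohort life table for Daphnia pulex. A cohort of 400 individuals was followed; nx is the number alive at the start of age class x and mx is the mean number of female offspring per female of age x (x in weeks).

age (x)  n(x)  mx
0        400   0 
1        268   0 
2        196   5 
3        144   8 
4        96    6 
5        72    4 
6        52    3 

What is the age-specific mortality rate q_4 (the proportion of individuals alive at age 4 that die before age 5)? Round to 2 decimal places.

0.25

lx = nx/n0 = nx/400: 1, 0.67, 0.49, 0.36, 0.24, 0.18, 0.13
q_4 = (l_4 − l_5) / l_4 = (0.24 − 0.18) / 0.24
     = 0.06 / 0.24 = 0.25 → 0.25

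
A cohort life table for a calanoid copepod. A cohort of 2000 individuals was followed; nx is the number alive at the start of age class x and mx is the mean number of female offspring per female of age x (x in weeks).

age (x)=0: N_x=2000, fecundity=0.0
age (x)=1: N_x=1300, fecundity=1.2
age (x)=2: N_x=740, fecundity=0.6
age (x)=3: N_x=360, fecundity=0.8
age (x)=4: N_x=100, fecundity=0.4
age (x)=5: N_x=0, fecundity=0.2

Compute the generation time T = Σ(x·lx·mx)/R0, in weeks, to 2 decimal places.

1.49

lx = nx/n0 = nx/2000: 1, 0.65, 0.37, 0.18, 0.05, 0
lx·mx: 0, 0.78, 0.222, 0.144, 0.02, 0 → R0 = 1.166
x·lx·mx: 0, 0.78, 0.444, 0.432, 0.08, 0 → Σ = 1.736
T = 1.736 / 1.166 = 1.488851… → 1.49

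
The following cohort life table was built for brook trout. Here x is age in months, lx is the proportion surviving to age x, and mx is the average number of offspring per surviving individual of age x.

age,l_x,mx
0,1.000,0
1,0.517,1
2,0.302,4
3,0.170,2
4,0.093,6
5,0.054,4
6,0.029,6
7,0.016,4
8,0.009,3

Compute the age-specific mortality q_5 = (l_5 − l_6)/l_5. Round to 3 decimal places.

0.463

q_5 = (l_5 − l_6) / l_5 = (0.054 − 0.029) / 0.054
     = 0.025 / 0.054 = 0.462963… → 0.463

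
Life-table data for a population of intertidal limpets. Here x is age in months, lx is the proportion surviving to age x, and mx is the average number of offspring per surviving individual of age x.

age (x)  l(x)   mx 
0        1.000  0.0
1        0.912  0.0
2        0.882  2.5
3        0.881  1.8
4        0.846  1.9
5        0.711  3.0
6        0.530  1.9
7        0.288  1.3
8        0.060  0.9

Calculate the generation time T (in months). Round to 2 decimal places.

3.94

lx·mx: 0, 0, 2.205, 1.5858, 1.6074, 2.133, 1.007, 0.3744, 0.054 → R0 = 8.9666
x·lx·mx: 0, 0, 4.41, 4.7574, 6.4296, 10.665, 6.042, 2.6208, 0.432 → Σ = 35.3568
T = 35.3568 / 8.9666 = 3.943167… → 3.94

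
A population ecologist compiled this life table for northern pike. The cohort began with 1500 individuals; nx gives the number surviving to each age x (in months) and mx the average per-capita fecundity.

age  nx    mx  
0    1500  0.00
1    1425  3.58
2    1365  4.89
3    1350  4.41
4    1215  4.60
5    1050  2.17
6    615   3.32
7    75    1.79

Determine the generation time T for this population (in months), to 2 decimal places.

3.00

lx = nx/n0 = nx/1500: 1, 0.95, 0.91, 0.9, 0.81, 0.7, 0.41, 0.05
lx·mx: 0, 3.401, 4.4499, 3.969, 3.726, 1.519, 1.3612, 0.0895 → R0 = 18.5156
x·lx·mx: 0, 3.401, 8.8998, 11.907, 14.904, 7.595, 8.1672, 0.6265 → Σ = 55.5005
T = 55.5005 / 18.5156 = 2.997499… → 3.00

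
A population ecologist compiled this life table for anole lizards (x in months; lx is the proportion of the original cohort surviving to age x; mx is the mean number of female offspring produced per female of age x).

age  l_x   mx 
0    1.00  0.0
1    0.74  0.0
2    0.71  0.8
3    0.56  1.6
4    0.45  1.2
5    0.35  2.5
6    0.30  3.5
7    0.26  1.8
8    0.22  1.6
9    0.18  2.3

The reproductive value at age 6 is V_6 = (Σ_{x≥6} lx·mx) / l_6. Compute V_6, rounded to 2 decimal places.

7.61

lx·mx for x ≥ 6: 1.05, 0.468, 0.352, 0.414 → sum = 2.284
V_6 = 2.284 / l_6 = 2.284 / 0.3 = 7.613333… → 7.61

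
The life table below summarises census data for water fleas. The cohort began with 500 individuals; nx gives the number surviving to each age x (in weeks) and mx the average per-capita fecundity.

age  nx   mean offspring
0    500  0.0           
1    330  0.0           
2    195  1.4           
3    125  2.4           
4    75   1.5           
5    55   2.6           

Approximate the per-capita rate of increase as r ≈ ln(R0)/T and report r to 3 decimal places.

lx = nx/n0 = nx/500: 1, 0.66, 0.39, 0.25, 0.15, 0.11
R0 = Σ lx·mx = 0 + 0 + 0.546 + 0.6 + 0.225 + 0.286 = 1.657
Σ x·lx·mx = 5.222; T = 5.222/1.657 = 3.15148…
r ≈ ln(R0)/T = ln(1.657)/3.15148… = 0.16025… → 0.160

0.160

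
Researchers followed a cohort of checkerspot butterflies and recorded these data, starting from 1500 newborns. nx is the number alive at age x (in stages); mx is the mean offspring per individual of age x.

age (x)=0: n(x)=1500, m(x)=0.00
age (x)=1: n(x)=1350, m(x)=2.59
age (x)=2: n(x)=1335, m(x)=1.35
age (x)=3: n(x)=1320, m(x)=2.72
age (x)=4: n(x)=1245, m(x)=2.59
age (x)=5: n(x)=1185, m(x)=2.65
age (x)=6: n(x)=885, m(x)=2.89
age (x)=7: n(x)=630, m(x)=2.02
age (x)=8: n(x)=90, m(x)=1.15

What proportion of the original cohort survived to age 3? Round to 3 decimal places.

l_3 = n_3/n_0 = 1320/1500 = 0.88 → 0.880

0.880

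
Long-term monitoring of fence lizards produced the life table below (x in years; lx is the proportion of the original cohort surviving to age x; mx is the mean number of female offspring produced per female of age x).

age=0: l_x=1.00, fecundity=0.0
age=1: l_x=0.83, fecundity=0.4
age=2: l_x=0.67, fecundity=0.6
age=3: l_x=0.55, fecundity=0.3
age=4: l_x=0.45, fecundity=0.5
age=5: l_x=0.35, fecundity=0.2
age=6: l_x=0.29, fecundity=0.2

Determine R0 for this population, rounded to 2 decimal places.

lx·mx by age: 0, 0.332, 0.402, 0.165, 0.225, 0.07, 0.058
R0 = Σ lx·mx = 1.252 → 1.25

1.25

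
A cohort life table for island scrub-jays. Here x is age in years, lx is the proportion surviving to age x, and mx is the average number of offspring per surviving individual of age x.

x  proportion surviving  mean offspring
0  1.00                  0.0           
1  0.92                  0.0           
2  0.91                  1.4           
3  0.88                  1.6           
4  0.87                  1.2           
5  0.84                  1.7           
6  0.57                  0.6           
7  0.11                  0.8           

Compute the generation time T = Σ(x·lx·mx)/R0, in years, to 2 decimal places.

lx·mx: 0, 0, 1.274, 1.408, 1.044, 1.428, 0.342, 0.088 → R0 = 5.584
x·lx·mx: 0, 0, 2.548, 4.224, 4.176, 7.14, 2.052, 0.616 → Σ = 20.756
T = 20.756 / 5.584 = 3.717049… → 3.72

3.72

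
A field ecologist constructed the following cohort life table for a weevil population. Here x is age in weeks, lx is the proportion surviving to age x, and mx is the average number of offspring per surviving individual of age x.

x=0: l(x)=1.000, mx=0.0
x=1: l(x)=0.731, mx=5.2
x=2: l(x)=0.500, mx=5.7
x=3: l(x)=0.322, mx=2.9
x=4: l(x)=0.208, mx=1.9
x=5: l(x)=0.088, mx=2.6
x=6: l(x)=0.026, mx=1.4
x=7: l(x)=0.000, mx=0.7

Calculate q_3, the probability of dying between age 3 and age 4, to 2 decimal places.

q_3 = (l_3 − l_4) / l_3 = (0.322 − 0.208) / 0.322
     = 0.114 / 0.322 = 0.354037… → 0.35

0.35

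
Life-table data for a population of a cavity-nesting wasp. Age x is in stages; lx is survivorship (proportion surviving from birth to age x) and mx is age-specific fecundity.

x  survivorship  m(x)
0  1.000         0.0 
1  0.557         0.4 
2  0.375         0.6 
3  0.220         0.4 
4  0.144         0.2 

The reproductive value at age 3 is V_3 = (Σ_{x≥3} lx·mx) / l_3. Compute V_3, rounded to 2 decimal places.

lx·mx for x ≥ 3: 0.088, 0.0288 → sum = 0.1168
V_3 = 0.1168 / l_3 = 0.1168 / 0.22 = 0.530909… → 0.53

0.53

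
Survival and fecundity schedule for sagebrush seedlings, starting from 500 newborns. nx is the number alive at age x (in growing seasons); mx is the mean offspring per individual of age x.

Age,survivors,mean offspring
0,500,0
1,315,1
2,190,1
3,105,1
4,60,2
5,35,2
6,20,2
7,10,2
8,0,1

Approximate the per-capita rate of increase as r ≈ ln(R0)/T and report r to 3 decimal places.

0.210

lx = nx/n0 = nx/500: 1, 0.63, 0.38, 0.21, 0.12, 0.07, 0.04, 0.02, 0
R0 = Σ lx·mx = 0 + 0.63 + 0.38 + 0.21 + 0.24 + 0.14 + 0.08 + 0.04 + 0 = 1.72
Σ x·lx·mx = 4.44; T = 4.44/1.72 = 2.5814…
r ≈ ln(R0)/T = ln(1.72)/2.5814… = 0.21009… → 0.210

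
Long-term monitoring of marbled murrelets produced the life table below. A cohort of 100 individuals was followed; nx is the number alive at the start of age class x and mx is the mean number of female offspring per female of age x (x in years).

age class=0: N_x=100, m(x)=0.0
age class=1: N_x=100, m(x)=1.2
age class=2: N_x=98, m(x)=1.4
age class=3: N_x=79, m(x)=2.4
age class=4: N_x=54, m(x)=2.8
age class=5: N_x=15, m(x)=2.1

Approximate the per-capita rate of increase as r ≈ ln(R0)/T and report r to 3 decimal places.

0.671

lx = nx/n0 = nx/100: 1, 1, 0.98, 0.79, 0.54, 0.15
R0 = Σ lx·mx = 0 + 1.2 + 1.372 + 1.896 + 1.512 + 0.315 = 6.295
Σ x·lx·mx = 17.255; T = 17.255/6.295 = 2.74106…
r ≈ ln(R0)/T = ln(6.295)/2.74106… = 0.67118… → 0.671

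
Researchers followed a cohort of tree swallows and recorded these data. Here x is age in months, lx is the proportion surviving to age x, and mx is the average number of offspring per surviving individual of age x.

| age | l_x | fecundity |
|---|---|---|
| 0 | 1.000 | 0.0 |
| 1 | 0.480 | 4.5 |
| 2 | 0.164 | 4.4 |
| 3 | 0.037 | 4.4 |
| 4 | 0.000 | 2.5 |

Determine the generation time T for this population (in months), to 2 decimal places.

lx·mx: 0, 2.16, 0.7216, 0.1628, 0 → R0 = 3.0444
x·lx·mx: 0, 2.16, 1.4432, 0.4884, 0 → Σ = 4.0916
T = 4.0916 / 3.0444 = 1.343976… → 1.34

1.34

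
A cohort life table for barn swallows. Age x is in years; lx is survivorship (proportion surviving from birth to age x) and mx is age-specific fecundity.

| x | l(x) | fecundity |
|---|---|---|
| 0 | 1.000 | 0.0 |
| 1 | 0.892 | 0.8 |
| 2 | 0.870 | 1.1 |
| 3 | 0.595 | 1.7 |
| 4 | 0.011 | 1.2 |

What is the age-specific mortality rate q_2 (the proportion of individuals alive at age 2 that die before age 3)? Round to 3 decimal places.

0.316

q_2 = (l_2 − l_3) / l_2 = (0.87 − 0.595) / 0.87
     = 0.275 / 0.87 = 0.316092… → 0.316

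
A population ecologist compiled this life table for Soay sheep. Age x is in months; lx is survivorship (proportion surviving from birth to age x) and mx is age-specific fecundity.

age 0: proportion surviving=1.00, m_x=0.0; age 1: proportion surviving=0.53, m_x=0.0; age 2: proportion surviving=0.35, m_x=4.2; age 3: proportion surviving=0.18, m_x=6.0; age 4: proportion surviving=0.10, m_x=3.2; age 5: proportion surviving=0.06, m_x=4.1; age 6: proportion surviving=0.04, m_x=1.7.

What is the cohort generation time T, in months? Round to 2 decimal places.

lx·mx: 0, 0, 1.47, 1.08, 0.32, 0.246, 0.068 → R0 = 3.184
x·lx·mx: 0, 0, 2.94, 3.24, 1.28, 1.23, 0.408 → Σ = 9.098
T = 9.098 / 3.184 = 2.857412… → 2.86

2.86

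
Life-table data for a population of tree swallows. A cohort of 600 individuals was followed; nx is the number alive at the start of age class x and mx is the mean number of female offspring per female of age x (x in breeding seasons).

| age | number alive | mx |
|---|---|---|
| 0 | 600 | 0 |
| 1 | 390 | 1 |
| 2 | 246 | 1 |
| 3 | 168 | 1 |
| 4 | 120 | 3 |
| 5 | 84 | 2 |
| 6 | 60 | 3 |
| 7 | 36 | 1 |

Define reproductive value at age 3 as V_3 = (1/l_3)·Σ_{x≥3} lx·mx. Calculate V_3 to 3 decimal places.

5.429

lx = nx/n0 = nx/600: 1, 0.65, 0.41, 0.28, 0.2, 0.14, 0.1, 0.06
lx·mx for x ≥ 3: 0.28, 0.6, 0.28, 0.3, 0.06 → sum = 1.52
V_3 = 1.52 / l_3 = 1.52 / 0.28 = 5.428571… → 5.429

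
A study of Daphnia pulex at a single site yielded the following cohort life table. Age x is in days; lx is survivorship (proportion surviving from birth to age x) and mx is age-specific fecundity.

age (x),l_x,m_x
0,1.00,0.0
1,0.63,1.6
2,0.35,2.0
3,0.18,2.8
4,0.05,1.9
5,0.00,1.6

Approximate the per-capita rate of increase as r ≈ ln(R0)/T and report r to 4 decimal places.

R0 = Σ lx·mx = 0 + 1.008 + 0.7 + 0.504 + 0.095 + 0 = 2.307
Σ x·lx·mx = 4.3; T = 4.3/2.307 = 1.86389…
r ≈ ln(R0)/T = ln(2.307)/1.86389… = 0.448496… → 0.4485

0.4485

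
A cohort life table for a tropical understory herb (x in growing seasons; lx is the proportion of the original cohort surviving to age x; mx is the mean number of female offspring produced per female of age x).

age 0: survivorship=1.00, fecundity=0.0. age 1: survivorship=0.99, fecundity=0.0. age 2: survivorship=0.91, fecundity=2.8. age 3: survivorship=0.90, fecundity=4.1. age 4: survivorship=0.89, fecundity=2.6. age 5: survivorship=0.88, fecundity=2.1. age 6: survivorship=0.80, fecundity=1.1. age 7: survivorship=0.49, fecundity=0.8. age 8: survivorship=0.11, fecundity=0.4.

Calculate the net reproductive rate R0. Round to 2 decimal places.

lx·mx by age: 0, 0, 2.548, 3.69, 2.314, 1.848, 0.88, 0.392, 0.044
R0 = Σ lx·mx = 11.716 → 11.72

11.72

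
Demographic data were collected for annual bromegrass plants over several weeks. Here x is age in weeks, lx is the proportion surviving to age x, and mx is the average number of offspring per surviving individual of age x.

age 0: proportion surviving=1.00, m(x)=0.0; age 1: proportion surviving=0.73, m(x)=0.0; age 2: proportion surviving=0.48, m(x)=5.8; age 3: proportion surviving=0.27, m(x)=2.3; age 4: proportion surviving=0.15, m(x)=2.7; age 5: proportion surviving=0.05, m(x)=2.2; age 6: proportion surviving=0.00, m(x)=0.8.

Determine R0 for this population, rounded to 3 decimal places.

3.920

lx·mx by age: 0, 0, 2.784, 0.621, 0.405, 0.11, 0
R0 = Σ lx·mx = 3.92 → 3.920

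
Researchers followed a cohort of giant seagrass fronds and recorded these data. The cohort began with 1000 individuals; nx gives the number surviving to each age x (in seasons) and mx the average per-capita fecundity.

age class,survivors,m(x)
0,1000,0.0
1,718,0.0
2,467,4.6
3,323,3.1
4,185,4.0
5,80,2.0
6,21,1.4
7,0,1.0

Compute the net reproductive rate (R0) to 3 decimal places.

4.079

lx = nx/n0 = nx/1000: 1, 0.718, 0.467, 0.323, 0.185, 0.08, 0.021, 0
lx·mx by age: 0, 0, 2.1482, 1.0013, 0.74, 0.16, 0.0294, 0
R0 = Σ lx·mx = 4.0789 → 4.079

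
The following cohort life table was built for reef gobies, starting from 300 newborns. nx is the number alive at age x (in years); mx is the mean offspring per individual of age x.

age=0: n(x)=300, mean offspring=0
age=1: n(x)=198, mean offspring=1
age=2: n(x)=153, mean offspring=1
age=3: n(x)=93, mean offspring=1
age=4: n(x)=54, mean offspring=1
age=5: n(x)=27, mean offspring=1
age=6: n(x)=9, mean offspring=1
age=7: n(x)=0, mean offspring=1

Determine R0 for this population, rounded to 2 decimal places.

lx = nx/n0 = nx/300: 1, 0.66, 0.51, 0.31, 0.18, 0.09, 0.03, 0
lx·mx by age: 0, 0.66, 0.51, 0.31, 0.18, 0.09, 0.03, 0
R0 = Σ lx·mx = 1.78 → 1.78

1.78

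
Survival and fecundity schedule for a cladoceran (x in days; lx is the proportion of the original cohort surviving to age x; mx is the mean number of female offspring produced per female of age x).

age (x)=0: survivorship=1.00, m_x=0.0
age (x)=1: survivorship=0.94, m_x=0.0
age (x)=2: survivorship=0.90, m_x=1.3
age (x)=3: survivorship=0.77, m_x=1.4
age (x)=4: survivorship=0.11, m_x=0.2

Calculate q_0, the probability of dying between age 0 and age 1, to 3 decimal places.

0.060

q_0 = (l_0 − l_1) / l_0 = (1 − 0.94) / 1
     = 0.06 / 1 = 0.06 → 0.060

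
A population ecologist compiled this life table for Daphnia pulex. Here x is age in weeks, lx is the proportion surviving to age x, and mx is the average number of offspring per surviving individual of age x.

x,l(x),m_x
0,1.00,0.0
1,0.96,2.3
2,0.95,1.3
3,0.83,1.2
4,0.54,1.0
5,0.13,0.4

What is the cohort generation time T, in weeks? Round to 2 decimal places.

lx·mx: 0, 2.208, 1.235, 0.996, 0.54, 0.052 → R0 = 5.031
x·lx·mx: 0, 2.208, 2.47, 2.988, 2.16, 0.26 → Σ = 10.086
T = 10.086 / 5.031 = 2.00477… → 2.00

2.00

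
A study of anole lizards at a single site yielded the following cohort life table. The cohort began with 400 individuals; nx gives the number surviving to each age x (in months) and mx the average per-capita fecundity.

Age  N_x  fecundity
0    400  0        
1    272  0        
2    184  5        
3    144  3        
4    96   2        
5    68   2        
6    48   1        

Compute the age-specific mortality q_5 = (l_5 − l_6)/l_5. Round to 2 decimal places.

0.29

lx = nx/n0 = nx/400: 1, 0.68, 0.46, 0.36, 0.24, 0.17, 0.12
q_5 = (l_5 − l_6) / l_5 = (0.17 − 0.12) / 0.17
     = 0.05 / 0.17 = 0.294118… → 0.29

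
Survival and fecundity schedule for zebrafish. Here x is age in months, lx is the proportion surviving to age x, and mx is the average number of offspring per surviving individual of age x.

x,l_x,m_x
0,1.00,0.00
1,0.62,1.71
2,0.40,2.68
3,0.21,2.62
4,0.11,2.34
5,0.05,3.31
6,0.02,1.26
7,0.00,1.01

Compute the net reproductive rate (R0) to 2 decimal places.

lx·mx by age: 0, 1.0602, 1.072, 0.5502, 0.2574, 0.1655, 0.0252, 0
R0 = Σ lx·mx = 3.1305 → 3.13

3.13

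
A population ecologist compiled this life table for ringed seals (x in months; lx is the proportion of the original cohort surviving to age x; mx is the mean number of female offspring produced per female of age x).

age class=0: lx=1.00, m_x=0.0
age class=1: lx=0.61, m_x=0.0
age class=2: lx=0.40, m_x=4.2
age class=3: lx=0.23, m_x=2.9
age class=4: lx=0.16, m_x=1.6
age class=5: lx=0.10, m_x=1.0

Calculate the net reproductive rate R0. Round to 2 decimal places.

2.70

lx·mx by age: 0, 0, 1.68, 0.667, 0.256, 0.1
R0 = Σ lx·mx = 2.703 → 2.70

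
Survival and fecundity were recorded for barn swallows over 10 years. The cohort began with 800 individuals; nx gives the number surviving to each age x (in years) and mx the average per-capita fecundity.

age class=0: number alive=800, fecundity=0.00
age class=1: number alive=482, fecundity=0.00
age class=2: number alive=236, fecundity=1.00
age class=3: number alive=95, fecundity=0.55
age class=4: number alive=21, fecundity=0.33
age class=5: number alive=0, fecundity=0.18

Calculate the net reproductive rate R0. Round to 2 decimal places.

lx = nx/n0 = nx/800: 1, 0.6025, 0.295, 0.11875, 0.02625, 0
lx·mx by age: 0, 0, 0.295, 0.065313…, 0.008663…, 0
R0 = Σ lx·mx = 0.368975… → 0.37

0.37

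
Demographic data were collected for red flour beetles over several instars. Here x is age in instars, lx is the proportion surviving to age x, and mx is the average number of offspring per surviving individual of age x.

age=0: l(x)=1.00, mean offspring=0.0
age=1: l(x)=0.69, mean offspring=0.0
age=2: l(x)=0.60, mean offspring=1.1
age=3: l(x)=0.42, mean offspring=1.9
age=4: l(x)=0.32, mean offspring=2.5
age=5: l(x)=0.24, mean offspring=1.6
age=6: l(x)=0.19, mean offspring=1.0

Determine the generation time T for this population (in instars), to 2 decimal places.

lx·mx: 0, 0, 0.66, 0.798, 0.8, 0.384, 0.19 → R0 = 2.832
x·lx·mx: 0, 0, 1.32, 2.394, 3.2, 1.92, 1.14 → Σ = 9.974
T = 9.974 / 2.832 = 3.521893… → 3.52

3.52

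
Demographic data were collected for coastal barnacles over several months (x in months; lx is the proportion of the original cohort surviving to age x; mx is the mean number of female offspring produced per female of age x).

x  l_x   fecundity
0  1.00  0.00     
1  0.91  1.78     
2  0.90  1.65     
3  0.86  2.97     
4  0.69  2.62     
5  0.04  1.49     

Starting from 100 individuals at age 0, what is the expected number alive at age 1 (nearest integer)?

Expected survivors = N0 · l_1 = 100 × 0.91 = 91 → 91

91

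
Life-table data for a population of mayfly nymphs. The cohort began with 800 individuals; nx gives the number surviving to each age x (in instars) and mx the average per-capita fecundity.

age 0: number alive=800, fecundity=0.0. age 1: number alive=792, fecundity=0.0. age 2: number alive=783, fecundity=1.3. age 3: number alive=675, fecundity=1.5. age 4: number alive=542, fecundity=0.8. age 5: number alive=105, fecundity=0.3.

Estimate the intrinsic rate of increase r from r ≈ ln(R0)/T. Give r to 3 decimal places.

0.408

lx = nx/n0 = nx/800: 1, 0.99, 0.97875, 0.84375, 0.6775, 0.13125
R0 = Σ lx·mx = 0 + 0 + 1.27238… + 1.26563… + 0.542 + 0.03938… = 3.119375
Σ x·lx·mx = 8.7065; T = 8.7065/3.119375 = 2.7911…
r ≈ ln(R0)/T = ln(3.119375)/2.7911… = 0.40759… → 0.408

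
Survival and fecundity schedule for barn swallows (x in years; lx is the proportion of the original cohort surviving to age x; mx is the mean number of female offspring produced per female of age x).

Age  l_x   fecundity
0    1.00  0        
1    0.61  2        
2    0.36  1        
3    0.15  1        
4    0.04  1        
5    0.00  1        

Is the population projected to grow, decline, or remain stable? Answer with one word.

growing

R0 = Σ lx·mx = 0 + 1.22 + 0.36 + 0.15 + 0.04 + 0 = 1.77
R0 > 1, so the population is growing.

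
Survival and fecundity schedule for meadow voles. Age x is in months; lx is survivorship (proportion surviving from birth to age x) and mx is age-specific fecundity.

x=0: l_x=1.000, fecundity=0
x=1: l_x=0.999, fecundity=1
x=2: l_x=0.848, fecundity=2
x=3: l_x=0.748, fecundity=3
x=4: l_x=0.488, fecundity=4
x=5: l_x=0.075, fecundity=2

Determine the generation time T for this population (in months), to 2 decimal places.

lx·mx: 0, 0.999, 1.696, 2.244, 1.952, 0.15 → R0 = 7.041
x·lx·mx: 0, 0.999, 3.392, 6.732, 7.808, 0.75 → Σ = 19.681
T = 19.681 / 7.041 = 2.7952… → 2.80

2.80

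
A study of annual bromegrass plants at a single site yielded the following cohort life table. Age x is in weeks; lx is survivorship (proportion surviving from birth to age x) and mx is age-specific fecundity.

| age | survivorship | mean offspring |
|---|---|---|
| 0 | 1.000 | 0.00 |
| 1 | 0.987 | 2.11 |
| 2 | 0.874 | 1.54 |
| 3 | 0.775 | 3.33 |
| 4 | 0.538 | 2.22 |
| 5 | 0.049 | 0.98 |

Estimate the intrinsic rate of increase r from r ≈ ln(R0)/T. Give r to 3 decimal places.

0.819

R0 = Σ lx·mx = 0 + 2.08257 + 1.34596 + 2.58075 + 1.19436 + 0.04802 = 7.25166
Σ x·lx·mx = 17.53428; T = 17.53428/7.25166 = 2.41797…
r ≈ ln(R0)/T = ln(7.25166)/2.41797… = 0.81938… → 0.819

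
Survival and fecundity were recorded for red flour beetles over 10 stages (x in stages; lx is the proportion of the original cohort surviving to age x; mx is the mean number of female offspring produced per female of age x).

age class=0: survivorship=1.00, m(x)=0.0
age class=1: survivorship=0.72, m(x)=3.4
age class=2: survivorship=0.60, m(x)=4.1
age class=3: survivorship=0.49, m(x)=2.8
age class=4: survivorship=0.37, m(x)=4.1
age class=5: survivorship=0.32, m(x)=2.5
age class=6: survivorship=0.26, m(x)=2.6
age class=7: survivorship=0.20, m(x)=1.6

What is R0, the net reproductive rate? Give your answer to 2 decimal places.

lx·mx by age: 0, 2.448, 2.46, 1.372, 1.517, 0.8, 0.676, 0.32
R0 = Σ lx·mx = 9.593 → 9.59

9.59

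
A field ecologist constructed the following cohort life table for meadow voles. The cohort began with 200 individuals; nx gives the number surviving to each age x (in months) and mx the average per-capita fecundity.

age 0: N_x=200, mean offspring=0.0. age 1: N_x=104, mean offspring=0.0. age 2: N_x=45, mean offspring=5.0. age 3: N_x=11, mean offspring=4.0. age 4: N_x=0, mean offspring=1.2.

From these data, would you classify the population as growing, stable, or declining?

growing

lx = nx/n0 = nx/200: 1, 0.52, 0.225, 0.055, 0
R0 = Σ lx·mx = 0 + 0 + 1.125 + 0.22 + 0 = 1.345
R0 > 1, so the population is growing.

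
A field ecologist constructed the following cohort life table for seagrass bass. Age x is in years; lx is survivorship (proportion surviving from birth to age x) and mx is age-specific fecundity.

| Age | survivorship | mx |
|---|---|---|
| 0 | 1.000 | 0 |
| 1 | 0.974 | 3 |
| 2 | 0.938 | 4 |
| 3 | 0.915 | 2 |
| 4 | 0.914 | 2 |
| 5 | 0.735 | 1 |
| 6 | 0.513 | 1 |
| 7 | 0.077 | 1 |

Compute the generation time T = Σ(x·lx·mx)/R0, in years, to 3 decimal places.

2.618

lx·mx: 0, 2.922, 3.752, 1.83, 1.828, 0.735, 0.513, 0.077 → R0 = 11.657
x·lx·mx: 0, 2.922, 7.504, 5.49, 7.312, 3.675, 3.078, 0.539 → Σ = 30.52
T = 30.52 / 11.657 = 2.618169… → 2.618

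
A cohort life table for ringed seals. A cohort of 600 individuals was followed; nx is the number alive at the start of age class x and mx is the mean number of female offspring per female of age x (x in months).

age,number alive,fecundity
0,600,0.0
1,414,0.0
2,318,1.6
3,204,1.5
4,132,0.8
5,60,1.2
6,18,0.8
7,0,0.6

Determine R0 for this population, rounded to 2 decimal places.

1.68

lx = nx/n0 = nx/600: 1, 0.69, 0.53, 0.34, 0.22, 0.1, 0.03, 0
lx·mx by age: 0, 0, 0.848, 0.51, 0.176, 0.12, 0.024, 0
R0 = Σ lx·mx = 1.678 → 1.68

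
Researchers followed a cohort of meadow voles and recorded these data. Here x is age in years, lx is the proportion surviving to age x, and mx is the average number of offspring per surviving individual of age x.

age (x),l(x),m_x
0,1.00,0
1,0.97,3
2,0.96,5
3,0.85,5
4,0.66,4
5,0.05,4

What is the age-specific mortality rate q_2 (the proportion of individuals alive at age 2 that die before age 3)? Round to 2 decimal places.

q_2 = (l_2 − l_3) / l_2 = (0.96 − 0.85) / 0.96
     = 0.11 / 0.96 = 0.114583… → 0.11

0.11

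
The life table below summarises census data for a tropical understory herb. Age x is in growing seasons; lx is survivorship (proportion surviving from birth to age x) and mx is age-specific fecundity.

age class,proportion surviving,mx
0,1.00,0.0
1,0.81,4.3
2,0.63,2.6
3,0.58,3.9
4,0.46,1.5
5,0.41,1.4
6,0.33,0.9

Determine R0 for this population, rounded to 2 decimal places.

8.94

lx·mx by age: 0, 3.483, 1.638, 2.262, 0.69, 0.574, 0.297
R0 = Σ lx·mx = 8.944 → 8.94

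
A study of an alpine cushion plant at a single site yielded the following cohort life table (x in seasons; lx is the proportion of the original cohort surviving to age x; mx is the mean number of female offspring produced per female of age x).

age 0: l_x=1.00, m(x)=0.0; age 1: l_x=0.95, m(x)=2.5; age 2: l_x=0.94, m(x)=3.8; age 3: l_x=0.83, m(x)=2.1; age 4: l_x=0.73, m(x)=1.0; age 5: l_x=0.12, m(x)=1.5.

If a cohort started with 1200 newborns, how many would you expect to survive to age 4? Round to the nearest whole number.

876

Expected survivors = N0 · l_4 = 1200 × 0.73 = 876 → 876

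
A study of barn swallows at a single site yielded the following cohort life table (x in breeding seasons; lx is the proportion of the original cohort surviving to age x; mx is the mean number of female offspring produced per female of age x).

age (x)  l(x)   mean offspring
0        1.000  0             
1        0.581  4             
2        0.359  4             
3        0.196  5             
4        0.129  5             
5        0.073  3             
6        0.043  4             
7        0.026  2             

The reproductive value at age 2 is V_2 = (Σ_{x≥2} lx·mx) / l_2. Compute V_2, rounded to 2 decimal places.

9.76

lx·mx for x ≥ 2: 1.436, 0.98, 0.645, 0.219, 0.172, 0.052 → sum = 3.504
V_2 = 3.504 / l_2 = 3.504 / 0.359 = 9.760446… → 9.76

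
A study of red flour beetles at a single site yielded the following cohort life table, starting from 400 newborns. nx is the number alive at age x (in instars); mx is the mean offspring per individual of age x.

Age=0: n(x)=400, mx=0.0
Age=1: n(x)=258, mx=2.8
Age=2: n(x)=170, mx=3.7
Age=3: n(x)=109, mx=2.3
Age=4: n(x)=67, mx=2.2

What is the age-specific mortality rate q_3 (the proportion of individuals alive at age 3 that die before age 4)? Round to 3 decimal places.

0.385

lx = nx/n0 = nx/400: 1, 0.645, 0.425, 0.2725, 0.1675
q_3 = (l_3 − l_4) / l_3 = (0.2725 − 0.1675) / 0.2725
     = 0.105 / 0.2725 = 0.385321… → 0.385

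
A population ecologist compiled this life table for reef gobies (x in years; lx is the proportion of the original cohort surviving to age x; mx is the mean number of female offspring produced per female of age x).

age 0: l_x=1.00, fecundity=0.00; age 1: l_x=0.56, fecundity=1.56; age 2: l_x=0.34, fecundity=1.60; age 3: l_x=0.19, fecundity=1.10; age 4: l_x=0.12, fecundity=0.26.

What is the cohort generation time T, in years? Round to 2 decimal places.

lx·mx: 0, 0.8736, 0.544, 0.209, 0.0312 → R0 = 1.6578
x·lx·mx: 0, 0.8736, 1.088, 0.627, 0.1248 → Σ = 2.7134
T = 2.7134 / 1.6578 = 1.636747… → 1.64

1.64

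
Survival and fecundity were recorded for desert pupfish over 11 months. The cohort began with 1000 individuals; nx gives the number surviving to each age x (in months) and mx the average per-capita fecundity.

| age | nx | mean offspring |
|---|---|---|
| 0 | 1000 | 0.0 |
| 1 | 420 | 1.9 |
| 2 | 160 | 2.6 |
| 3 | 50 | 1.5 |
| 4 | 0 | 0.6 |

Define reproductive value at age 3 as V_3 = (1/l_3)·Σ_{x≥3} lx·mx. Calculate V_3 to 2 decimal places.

1.50

lx = nx/n0 = nx/1000: 1, 0.42, 0.16, 0.05, 0
lx·mx for x ≥ 3: 0.075, 0 → sum = 0.075
V_3 = 0.075 / l_3 = 0.075 / 0.05 = 1.5 → 1.50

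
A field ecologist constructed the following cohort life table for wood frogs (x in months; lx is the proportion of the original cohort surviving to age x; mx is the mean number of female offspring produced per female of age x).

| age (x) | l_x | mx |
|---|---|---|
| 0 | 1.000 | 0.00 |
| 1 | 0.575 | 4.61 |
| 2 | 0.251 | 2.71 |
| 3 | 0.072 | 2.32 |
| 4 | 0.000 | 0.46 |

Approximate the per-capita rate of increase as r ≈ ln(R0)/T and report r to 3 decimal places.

0.971

R0 = Σ lx·mx = 0 + 2.65075 + 0.68021 + 0.16704 + 0 = 3.498
Σ x·lx·mx = 4.51229; T = 4.51229/3.498 = 1.28996…
r ≈ ln(R0)/T = ln(3.498)/1.28996… = 0.97072… → 0.971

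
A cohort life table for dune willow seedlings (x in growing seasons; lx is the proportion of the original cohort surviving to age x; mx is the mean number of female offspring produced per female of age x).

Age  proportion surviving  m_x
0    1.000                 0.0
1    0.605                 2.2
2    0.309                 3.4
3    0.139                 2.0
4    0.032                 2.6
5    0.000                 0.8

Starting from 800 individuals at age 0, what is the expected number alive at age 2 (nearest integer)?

Expected survivors = N0 · l_2 = 800 × 0.309 = 247.2 → 247

247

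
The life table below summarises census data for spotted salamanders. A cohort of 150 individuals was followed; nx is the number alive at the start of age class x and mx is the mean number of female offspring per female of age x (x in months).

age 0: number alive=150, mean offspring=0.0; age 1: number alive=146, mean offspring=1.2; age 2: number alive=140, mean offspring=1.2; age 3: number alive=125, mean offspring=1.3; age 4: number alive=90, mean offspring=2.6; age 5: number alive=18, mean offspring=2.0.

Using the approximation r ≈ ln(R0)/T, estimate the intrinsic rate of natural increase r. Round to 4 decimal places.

lx = nx/n0 = nx/150: 1, 0.97333…, 0.93333…, 0.83333…, 0.6, 0.12
R0 = Σ lx·mx = 0 + 1.168… + 1.12… + 1.08333… + 1.56 + 0.24 = 5.171333…
Σ x·lx·mx = 14.098…; T = 14.098…/5.171333… = 2.72618…
r ≈ ln(R0)/T = ln(5.171333…)/2.72618… = 0.602722… → 0.6027

0.6027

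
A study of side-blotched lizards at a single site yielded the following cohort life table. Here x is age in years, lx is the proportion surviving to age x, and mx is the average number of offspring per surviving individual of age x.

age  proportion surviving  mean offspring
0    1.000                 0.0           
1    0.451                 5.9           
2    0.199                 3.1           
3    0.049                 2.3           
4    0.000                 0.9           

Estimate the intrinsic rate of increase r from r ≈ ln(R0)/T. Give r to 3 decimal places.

R0 = Σ lx·mx = 0 + 2.6609 + 0.6169 + 0.1127 + 0 = 3.3905
Σ x·lx·mx = 4.2328; T = 4.2328/3.3905 = 1.24843…
r ≈ ln(R0)/T = ln(3.3905)/1.24843… = 0.97801… → 0.978

0.978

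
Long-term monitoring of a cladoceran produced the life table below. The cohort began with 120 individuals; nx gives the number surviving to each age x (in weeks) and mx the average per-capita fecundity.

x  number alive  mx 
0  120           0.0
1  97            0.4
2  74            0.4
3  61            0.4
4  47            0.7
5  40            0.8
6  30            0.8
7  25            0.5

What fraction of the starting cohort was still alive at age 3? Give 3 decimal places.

l_3 = n_3/n_0 = 61/120 = 0.508333… → 0.508

0.508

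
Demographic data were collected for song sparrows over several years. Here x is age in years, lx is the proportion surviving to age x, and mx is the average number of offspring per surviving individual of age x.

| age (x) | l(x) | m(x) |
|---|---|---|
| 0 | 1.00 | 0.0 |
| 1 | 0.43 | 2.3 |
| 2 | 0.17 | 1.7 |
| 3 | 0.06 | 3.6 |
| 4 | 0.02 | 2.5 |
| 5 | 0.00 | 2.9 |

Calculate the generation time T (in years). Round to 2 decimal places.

lx·mx: 0, 0.989, 0.289, 0.216, 0.05, 0 → R0 = 1.544
x·lx·mx: 0, 0.989, 0.578, 0.648, 0.2, 0 → Σ = 2.415
T = 2.415 / 1.544 = 1.564119… → 1.56

1.56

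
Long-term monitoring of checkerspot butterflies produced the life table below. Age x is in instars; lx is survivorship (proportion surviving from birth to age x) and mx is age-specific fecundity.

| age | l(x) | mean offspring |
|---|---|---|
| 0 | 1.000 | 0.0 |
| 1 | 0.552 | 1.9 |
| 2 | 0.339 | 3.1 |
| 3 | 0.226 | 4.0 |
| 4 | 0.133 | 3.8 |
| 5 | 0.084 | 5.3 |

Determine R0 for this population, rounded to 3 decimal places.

lx·mx by age: 0, 1.0488, 1.0509, 0.904, 0.5054, 0.4452
R0 = Σ lx·mx = 3.9543 → 3.954

3.954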